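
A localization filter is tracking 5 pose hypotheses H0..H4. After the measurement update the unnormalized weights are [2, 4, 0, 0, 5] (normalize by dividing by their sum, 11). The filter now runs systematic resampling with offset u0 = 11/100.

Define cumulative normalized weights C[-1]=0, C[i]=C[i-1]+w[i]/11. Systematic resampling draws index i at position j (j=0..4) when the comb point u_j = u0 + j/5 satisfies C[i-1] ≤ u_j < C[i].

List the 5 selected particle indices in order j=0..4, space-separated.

C = [2/11, 6/11, 6/11, 6/11, 1]
j=0: u_0=11/100 ∈ [0, 2/11) → index 0
j=1: u_1=31/100 ∈ [2/11, 6/11) → index 1
j=2: u_2=51/100 ∈ [2/11, 6/11) → index 1
j=3: u_3=71/100 ∈ [6/11, 1) → index 4
j=4: u_4=91/100 ∈ [6/11, 1) → index 4

0 1 1 4 4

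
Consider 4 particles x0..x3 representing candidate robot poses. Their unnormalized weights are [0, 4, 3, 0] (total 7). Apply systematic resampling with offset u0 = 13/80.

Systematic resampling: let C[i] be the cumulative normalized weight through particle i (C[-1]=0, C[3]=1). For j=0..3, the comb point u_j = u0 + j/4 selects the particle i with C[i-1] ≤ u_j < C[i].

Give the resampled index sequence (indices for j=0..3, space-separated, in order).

C = [0, 4/7, 1, 1]
j=0: u_0=13/80 ∈ [0, 4/7) → index 1
j=1: u_1=33/80 ∈ [0, 4/7) → index 1
j=2: u_2=53/80 ∈ [4/7, 1) → index 2
j=3: u_3=73/80 ∈ [4/7, 1) → index 2

1 1 2 2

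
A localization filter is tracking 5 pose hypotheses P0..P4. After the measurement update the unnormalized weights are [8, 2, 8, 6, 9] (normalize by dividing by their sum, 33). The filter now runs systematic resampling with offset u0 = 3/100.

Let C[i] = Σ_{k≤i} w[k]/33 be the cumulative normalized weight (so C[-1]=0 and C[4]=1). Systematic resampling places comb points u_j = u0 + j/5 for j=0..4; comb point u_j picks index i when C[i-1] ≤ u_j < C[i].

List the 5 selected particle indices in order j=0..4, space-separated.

C = [8/33, 10/33, 6/11, 8/11, 1]
j=0: u_0=3/100 ∈ [0, 8/33) → index 0
j=1: u_1=23/100 ∈ [0, 8/33) → index 0
j=2: u_2=43/100 ∈ [10/33, 6/11) → index 2
j=3: u_3=63/100 ∈ [6/11, 8/11) → index 3
j=4: u_4=83/100 ∈ [8/11, 1) → index 4

0 0 2 3 4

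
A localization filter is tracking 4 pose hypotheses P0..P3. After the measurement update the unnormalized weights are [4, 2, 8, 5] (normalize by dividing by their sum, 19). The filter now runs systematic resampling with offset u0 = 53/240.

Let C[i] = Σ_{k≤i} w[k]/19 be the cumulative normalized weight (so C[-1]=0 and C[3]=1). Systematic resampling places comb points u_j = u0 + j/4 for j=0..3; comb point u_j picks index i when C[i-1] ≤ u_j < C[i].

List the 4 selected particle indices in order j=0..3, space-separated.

1 2 2 3

C = [4/19, 6/19, 14/19, 1]
j=0: u_0=53/240 ∈ [4/19, 6/19) → index 1
j=1: u_1=113/240 ∈ [6/19, 14/19) → index 2
j=2: u_2=173/240 ∈ [6/19, 14/19) → index 2
j=3: u_3=233/240 ∈ [14/19, 1) → index 3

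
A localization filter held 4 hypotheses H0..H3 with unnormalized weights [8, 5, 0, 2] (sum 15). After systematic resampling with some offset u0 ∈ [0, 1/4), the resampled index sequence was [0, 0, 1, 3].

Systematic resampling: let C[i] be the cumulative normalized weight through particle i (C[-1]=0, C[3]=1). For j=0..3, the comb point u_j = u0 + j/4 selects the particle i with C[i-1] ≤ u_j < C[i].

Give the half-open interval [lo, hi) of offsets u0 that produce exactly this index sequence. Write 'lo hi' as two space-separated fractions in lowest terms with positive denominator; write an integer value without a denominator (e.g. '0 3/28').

7/60 1/4

C = [8/15, 13/15, 13/15, 1]
j=0 picked index 0: u0 ∈ [0, 8/15)
j=1 picked index 0: u0 ∈ [-1/4, 17/60)
j=2 picked index 1: u0 ∈ [1/30, 11/30)
j=3 picked index 3: u0 ∈ [7/60, 1/4)
intersection: [7/60, 1/4)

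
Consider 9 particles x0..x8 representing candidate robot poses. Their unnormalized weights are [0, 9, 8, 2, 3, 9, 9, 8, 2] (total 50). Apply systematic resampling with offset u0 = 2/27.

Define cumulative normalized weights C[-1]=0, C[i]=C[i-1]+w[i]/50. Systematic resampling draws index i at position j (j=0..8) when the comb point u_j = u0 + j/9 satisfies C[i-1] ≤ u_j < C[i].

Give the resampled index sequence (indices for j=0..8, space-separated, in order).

C = [0, 9/50, 17/50, 19/50, 11/25, 31/50, 4/5, 24/25, 1]
j=0: u_0=2/27 ∈ [0, 9/50) → index 1
j=1: u_1=5/27 ∈ [9/50, 17/50) → index 2
j=2: u_2=8/27 ∈ [9/50, 17/50) → index 2
j=3: u_3=11/27 ∈ [19/50, 11/25) → index 4
j=4: u_4=14/27 ∈ [11/25, 31/50) → index 5
j=5: u_5=17/27 ∈ [31/50, 4/5) → index 6
j=6: u_6=20/27 ∈ [31/50, 4/5) → index 6
j=7: u_7=23/27 ∈ [4/5, 24/25) → index 7
j=8: u_8=26/27 ∈ [24/25, 1) → index 8

1 2 2 4 5 6 6 7 8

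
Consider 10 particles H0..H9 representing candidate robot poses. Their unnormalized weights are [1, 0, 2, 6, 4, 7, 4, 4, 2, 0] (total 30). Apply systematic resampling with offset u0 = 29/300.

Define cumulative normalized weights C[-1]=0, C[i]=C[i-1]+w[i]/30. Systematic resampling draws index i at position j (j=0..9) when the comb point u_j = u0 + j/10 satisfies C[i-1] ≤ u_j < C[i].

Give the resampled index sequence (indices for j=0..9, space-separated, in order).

C = [1/30, 1/30, 1/10, 3/10, 13/30, 2/3, 4/5, 14/15, 1, 1]
j=0: u_0=29/300 ∈ [1/30, 1/10) → index 2
j=1: u_1=59/300 ∈ [1/10, 3/10) → index 3
j=2: u_2=89/300 ∈ [1/10, 3/10) → index 3
j=3: u_3=119/300 ∈ [3/10, 13/30) → index 4
j=4: u_4=149/300 ∈ [13/30, 2/3) → index 5
j=5: u_5=179/300 ∈ [13/30, 2/3) → index 5
j=6: u_6=209/300 ∈ [2/3, 4/5) → index 6
j=7: u_7=239/300 ∈ [2/3, 4/5) → index 6
j=8: u_8=269/300 ∈ [4/5, 14/15) → index 7
j=9: u_9=299/300 ∈ [14/15, 1) → index 8

2 3 3 4 5 5 6 6 7 8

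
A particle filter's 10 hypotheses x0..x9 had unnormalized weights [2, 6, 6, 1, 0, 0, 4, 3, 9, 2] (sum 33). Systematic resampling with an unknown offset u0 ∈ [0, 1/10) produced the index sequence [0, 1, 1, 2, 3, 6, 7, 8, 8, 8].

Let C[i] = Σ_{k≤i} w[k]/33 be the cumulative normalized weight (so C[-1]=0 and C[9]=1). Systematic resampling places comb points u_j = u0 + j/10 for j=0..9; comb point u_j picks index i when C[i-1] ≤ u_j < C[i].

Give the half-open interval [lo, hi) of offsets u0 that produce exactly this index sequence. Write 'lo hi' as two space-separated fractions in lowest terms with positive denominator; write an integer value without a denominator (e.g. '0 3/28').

C = [2/33, 8/33, 14/33, 5/11, 5/11, 5/11, 19/33, 2/3, 31/33, 1]
j=0 picked index 0: u0 ∈ [0, 2/33)
j=1 picked index 1: u0 ∈ [-13/330, 47/330)
j=2 picked index 1: u0 ∈ [-23/165, 7/165)
j=3 picked index 2: u0 ∈ [-19/330, 41/330)
j=4 picked index 3: u0 ∈ [4/165, 3/55)
j=5 picked index 6: u0 ∈ [-1/22, 5/66)
j=6 picked index 7: u0 ∈ [-4/165, 1/15)
j=7 picked index 8: u0 ∈ [-1/30, 79/330)
j=8 picked index 8: u0 ∈ [-2/15, 23/165)
j=9 picked index 8: u0 ∈ [-7/30, 13/330)
intersection: [4/165, 13/330)

4/165 13/330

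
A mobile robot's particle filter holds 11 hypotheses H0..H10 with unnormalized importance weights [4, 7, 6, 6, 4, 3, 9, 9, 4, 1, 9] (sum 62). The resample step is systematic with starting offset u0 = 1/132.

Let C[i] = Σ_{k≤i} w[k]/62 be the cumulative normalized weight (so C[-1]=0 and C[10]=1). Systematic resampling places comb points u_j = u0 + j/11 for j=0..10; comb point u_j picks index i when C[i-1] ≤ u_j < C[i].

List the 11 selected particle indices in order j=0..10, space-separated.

0 1 2 3 4 5 6 7 7 8 10

C = [2/31, 11/62, 17/62, 23/62, 27/62, 15/31, 39/62, 24/31, 26/31, 53/62, 1]
j=0: u_0=1/132 ∈ [0, 2/31) → index 0
j=1: u_1=13/132 ∈ [2/31, 11/62) → index 1
j=2: u_2=25/132 ∈ [11/62, 17/62) → index 2
j=3: u_3=37/132 ∈ [17/62, 23/62) → index 3
j=4: u_4=49/132 ∈ [23/62, 27/62) → index 4
j=5: u_5=61/132 ∈ [27/62, 15/31) → index 5
j=6: u_6=73/132 ∈ [15/31, 39/62) → index 6
j=7: u_7=85/132 ∈ [39/62, 24/31) → index 7
j=8: u_8=97/132 ∈ [39/62, 24/31) → index 7
j=9: u_9=109/132 ∈ [24/31, 26/31) → index 8
j=10: u_10=11/12 ∈ [53/62, 1) → index 10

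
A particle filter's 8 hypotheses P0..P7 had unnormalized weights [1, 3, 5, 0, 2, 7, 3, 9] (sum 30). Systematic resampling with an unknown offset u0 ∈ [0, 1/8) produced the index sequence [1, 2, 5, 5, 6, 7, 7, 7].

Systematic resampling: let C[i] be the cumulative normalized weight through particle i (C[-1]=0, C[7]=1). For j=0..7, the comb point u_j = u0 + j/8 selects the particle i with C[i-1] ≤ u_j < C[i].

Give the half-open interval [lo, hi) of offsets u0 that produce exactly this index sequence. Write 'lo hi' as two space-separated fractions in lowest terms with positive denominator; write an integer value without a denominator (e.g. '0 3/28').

C = [1/30, 2/15, 3/10, 3/10, 11/30, 3/5, 7/10, 1]
j=0 picked index 1: u0 ∈ [1/30, 2/15)
j=1 picked index 2: u0 ∈ [1/120, 7/40)
j=2 picked index 5: u0 ∈ [7/60, 7/20)
j=3 picked index 5: u0 ∈ [-1/120, 9/40)
j=4 picked index 6: u0 ∈ [1/10, 1/5)
j=5 picked index 7: u0 ∈ [3/40, 3/8)
j=6 picked index 7: u0 ∈ [-1/20, 1/4)
j=7 picked index 7: u0 ∈ [-7/40, 1/8)
intersection: [7/60, 1/8)

7/60 1/8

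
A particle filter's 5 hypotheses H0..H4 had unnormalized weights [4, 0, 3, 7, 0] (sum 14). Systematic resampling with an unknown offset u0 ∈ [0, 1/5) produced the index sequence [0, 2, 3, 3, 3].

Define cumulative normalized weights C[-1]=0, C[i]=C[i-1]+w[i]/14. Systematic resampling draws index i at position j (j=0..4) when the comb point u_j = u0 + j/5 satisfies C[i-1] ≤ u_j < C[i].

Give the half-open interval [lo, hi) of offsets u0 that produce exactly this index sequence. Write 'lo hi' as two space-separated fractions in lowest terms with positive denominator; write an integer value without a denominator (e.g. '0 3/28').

C = [2/7, 2/7, 1/2, 1, 1]
j=0 picked index 0: u0 ∈ [0, 2/7)
j=1 picked index 2: u0 ∈ [3/35, 3/10)
j=2 picked index 3: u0 ∈ [1/10, 3/5)
j=3 picked index 3: u0 ∈ [-1/10, 2/5)
j=4 picked index 3: u0 ∈ [-3/10, 1/5)
intersection: [1/10, 1/5)

1/10 1/5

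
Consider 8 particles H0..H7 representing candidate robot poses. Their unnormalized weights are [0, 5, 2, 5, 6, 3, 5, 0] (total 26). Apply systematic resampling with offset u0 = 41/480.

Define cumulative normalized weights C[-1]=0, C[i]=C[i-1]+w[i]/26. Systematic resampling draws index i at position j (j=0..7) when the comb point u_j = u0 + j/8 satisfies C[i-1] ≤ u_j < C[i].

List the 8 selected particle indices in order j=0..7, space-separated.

1 2 3 3 4 5 6 6

C = [0, 5/26, 7/26, 6/13, 9/13, 21/26, 1, 1]
j=0: u_0=41/480 ∈ [0, 5/26) → index 1
j=1: u_1=101/480 ∈ [5/26, 7/26) → index 2
j=2: u_2=161/480 ∈ [7/26, 6/13) → index 3
j=3: u_3=221/480 ∈ [7/26, 6/13) → index 3
j=4: u_4=281/480 ∈ [6/13, 9/13) → index 4
j=5: u_5=341/480 ∈ [9/13, 21/26) → index 5
j=6: u_6=401/480 ∈ [21/26, 1) → index 6
j=7: u_7=461/480 ∈ [21/26, 1) → index 6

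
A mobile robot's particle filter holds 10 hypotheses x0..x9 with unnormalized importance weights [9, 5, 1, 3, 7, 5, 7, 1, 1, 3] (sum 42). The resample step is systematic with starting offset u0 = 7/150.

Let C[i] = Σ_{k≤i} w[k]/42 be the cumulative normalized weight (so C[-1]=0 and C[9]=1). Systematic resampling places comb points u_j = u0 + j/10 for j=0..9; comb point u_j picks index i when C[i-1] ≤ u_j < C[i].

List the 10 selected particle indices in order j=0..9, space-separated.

C = [3/14, 1/3, 5/14, 3/7, 25/42, 5/7, 37/42, 19/21, 13/14, 1]
j=0: u_0=7/150 ∈ [0, 3/14) → index 0
j=1: u_1=11/75 ∈ [0, 3/14) → index 0
j=2: u_2=37/150 ∈ [3/14, 1/3) → index 1
j=3: u_3=26/75 ∈ [1/3, 5/14) → index 2
j=4: u_4=67/150 ∈ [3/7, 25/42) → index 4
j=5: u_5=41/75 ∈ [3/7, 25/42) → index 4
j=6: u_6=97/150 ∈ [25/42, 5/7) → index 5
j=7: u_7=56/75 ∈ [5/7, 37/42) → index 6
j=8: u_8=127/150 ∈ [5/7, 37/42) → index 6
j=9: u_9=71/75 ∈ [13/14, 1) → index 9

0 0 1 2 4 4 5 6 6 9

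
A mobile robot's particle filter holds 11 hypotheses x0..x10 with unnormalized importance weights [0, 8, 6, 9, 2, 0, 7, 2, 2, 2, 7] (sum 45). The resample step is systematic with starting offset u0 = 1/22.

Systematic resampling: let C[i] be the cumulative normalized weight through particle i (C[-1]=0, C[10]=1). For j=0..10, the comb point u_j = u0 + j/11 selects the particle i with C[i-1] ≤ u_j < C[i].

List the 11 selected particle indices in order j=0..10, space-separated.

C = [0, 8/45, 14/45, 23/45, 5/9, 5/9, 32/45, 34/45, 4/5, 38/45, 1]
j=0: u_0=1/22 ∈ [0, 8/45) → index 1
j=1: u_1=3/22 ∈ [0, 8/45) → index 1
j=2: u_2=5/22 ∈ [8/45, 14/45) → index 2
j=3: u_3=7/22 ∈ [14/45, 23/45) → index 3
j=4: u_4=9/22 ∈ [14/45, 23/45) → index 3
j=5: u_5=1/2 ∈ [14/45, 23/45) → index 3
j=6: u_6=13/22 ∈ [5/9, 32/45) → index 6
j=7: u_7=15/22 ∈ [5/9, 32/45) → index 6
j=8: u_8=17/22 ∈ [34/45, 4/5) → index 8
j=9: u_9=19/22 ∈ [38/45, 1) → index 10
j=10: u_10=21/22 ∈ [38/45, 1) → index 10

1 1 2 3 3 3 6 6 8 10 10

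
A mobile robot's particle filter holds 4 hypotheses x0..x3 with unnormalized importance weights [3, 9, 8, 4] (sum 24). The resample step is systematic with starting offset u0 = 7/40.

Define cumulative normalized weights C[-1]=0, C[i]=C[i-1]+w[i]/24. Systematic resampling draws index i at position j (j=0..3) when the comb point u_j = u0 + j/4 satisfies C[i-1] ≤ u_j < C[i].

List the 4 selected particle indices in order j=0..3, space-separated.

1 1 2 3

C = [1/8, 1/2, 5/6, 1]
j=0: u_0=7/40 ∈ [1/8, 1/2) → index 1
j=1: u_1=17/40 ∈ [1/8, 1/2) → index 1
j=2: u_2=27/40 ∈ [1/2, 5/6) → index 2
j=3: u_3=37/40 ∈ [5/6, 1) → index 3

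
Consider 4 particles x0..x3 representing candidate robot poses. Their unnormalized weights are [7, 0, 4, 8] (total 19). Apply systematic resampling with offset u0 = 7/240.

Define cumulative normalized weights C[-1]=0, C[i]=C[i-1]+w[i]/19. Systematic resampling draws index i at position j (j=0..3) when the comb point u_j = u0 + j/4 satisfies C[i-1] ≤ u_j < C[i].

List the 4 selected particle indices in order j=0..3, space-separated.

0 0 2 3

C = [7/19, 7/19, 11/19, 1]
j=0: u_0=7/240 ∈ [0, 7/19) → index 0
j=1: u_1=67/240 ∈ [0, 7/19) → index 0
j=2: u_2=127/240 ∈ [7/19, 11/19) → index 2
j=3: u_3=187/240 ∈ [11/19, 1) → index 3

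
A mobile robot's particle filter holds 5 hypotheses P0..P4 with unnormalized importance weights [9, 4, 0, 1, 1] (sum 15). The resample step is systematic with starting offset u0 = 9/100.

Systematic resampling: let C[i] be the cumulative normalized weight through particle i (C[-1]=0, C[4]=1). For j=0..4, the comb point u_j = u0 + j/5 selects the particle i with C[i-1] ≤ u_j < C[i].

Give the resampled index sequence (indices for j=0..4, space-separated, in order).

0 0 0 1 3

C = [3/5, 13/15, 13/15, 14/15, 1]
j=0: u_0=9/100 ∈ [0, 3/5) → index 0
j=1: u_1=29/100 ∈ [0, 3/5) → index 0
j=2: u_2=49/100 ∈ [0, 3/5) → index 0
j=3: u_3=69/100 ∈ [3/5, 13/15) → index 1
j=4: u_4=89/100 ∈ [13/15, 14/15) → index 3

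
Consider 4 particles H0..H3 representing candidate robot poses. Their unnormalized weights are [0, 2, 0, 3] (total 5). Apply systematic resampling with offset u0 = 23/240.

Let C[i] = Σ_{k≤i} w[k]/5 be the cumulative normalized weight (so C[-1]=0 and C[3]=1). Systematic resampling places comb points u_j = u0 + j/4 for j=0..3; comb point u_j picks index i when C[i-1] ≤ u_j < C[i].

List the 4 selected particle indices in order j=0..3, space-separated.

C = [0, 2/5, 2/5, 1]
j=0: u_0=23/240 ∈ [0, 2/5) → index 1
j=1: u_1=83/240 ∈ [0, 2/5) → index 1
j=2: u_2=143/240 ∈ [2/5, 1) → index 3
j=3: u_3=203/240 ∈ [2/5, 1) → index 3

1 1 3 3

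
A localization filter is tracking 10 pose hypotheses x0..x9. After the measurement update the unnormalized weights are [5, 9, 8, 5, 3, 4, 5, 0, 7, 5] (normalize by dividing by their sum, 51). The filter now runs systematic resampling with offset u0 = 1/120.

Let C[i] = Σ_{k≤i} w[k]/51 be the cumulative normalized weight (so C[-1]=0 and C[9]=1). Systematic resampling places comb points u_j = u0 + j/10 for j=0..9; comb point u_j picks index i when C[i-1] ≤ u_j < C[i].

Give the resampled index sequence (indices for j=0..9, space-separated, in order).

0 1 1 2 2 3 5 6 8 9

C = [5/51, 14/51, 22/51, 9/17, 10/17, 2/3, 13/17, 13/17, 46/51, 1]
j=0: u_0=1/120 ∈ [0, 5/51) → index 0
j=1: u_1=13/120 ∈ [5/51, 14/51) → index 1
j=2: u_2=5/24 ∈ [5/51, 14/51) → index 1
j=3: u_3=37/120 ∈ [14/51, 22/51) → index 2
j=4: u_4=49/120 ∈ [14/51, 22/51) → index 2
j=5: u_5=61/120 ∈ [22/51, 9/17) → index 3
j=6: u_6=73/120 ∈ [10/17, 2/3) → index 5
j=7: u_7=17/24 ∈ [2/3, 13/17) → index 6
j=8: u_8=97/120 ∈ [13/17, 46/51) → index 8
j=9: u_9=109/120 ∈ [46/51, 1) → index 9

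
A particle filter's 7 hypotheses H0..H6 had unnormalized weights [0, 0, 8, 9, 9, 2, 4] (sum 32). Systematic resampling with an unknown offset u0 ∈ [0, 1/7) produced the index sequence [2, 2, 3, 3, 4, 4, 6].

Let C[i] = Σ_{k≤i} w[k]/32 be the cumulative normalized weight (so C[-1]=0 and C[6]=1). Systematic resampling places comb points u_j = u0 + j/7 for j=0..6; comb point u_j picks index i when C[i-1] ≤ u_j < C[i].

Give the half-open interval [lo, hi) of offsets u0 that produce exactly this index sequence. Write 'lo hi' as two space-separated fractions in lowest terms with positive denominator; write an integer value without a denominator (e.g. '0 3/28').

1/56 11/112

C = [0, 0, 1/4, 17/32, 13/16, 7/8, 1]
j=0 picked index 2: u0 ∈ [0, 1/4)
j=1 picked index 2: u0 ∈ [-1/7, 3/28)
j=2 picked index 3: u0 ∈ [-1/28, 55/224)
j=3 picked index 3: u0 ∈ [-5/28, 23/224)
j=4 picked index 4: u0 ∈ [-9/224, 27/112)
j=5 picked index 4: u0 ∈ [-41/224, 11/112)
j=6 picked index 6: u0 ∈ [1/56, 1/7)
intersection: [1/56, 11/112)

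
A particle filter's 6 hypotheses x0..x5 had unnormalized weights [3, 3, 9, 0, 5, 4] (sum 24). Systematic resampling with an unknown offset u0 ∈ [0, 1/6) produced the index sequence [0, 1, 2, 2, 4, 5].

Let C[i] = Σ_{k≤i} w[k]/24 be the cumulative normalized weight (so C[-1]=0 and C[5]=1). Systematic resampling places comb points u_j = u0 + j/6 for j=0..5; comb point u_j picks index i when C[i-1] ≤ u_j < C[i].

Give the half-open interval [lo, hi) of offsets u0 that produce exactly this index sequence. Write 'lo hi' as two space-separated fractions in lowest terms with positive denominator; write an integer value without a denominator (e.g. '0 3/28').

0 1/12

C = [1/8, 1/4, 5/8, 5/8, 5/6, 1]
j=0 picked index 0: u0 ∈ [0, 1/8)
j=1 picked index 1: u0 ∈ [-1/24, 1/12)
j=2 picked index 2: u0 ∈ [-1/12, 7/24)
j=3 picked index 2: u0 ∈ [-1/4, 1/8)
j=4 picked index 4: u0 ∈ [-1/24, 1/6)
j=5 picked index 5: u0 ∈ [0, 1/6)
intersection: [0, 1/12)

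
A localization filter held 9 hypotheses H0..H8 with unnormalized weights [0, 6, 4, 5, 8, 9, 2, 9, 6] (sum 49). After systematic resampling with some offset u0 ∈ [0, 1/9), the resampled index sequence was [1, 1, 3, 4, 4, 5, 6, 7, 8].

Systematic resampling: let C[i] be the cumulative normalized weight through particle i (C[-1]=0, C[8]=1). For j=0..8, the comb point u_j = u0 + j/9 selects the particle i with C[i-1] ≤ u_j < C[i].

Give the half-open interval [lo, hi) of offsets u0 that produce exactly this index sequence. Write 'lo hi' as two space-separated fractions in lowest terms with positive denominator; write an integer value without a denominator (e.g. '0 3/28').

C = [0, 6/49, 10/49, 15/49, 23/49, 32/49, 34/49, 43/49, 1]
j=0 picked index 1: u0 ∈ [0, 6/49)
j=1 picked index 1: u0 ∈ [-1/9, 5/441)
j=2 picked index 3: u0 ∈ [-8/441, 37/441)
j=3 picked index 4: u0 ∈ [-4/147, 20/147)
j=4 picked index 4: u0 ∈ [-61/441, 11/441)
j=5 picked index 5: u0 ∈ [-38/441, 43/441)
j=6 picked index 6: u0 ∈ [-2/147, 4/147)
j=7 picked index 7: u0 ∈ [-37/441, 44/441)
j=8 picked index 8: u0 ∈ [-5/441, 1/9)
intersection: [0, 5/441)

0 5/441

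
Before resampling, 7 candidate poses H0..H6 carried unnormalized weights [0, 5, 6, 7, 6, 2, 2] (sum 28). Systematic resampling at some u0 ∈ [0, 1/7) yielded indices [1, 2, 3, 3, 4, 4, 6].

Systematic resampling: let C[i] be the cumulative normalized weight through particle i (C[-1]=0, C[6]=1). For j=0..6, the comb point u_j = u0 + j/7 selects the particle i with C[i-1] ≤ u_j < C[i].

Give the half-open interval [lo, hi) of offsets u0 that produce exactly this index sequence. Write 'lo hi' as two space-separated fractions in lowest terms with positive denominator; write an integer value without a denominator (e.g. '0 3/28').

C = [0, 5/28, 11/28, 9/14, 6/7, 13/14, 1]
j=0 picked index 1: u0 ∈ [0, 5/28)
j=1 picked index 2: u0 ∈ [1/28, 1/4)
j=2 picked index 3: u0 ∈ [3/28, 5/14)
j=3 picked index 3: u0 ∈ [-1/28, 3/14)
j=4 picked index 4: u0 ∈ [1/14, 2/7)
j=5 picked index 4: u0 ∈ [-1/14, 1/7)
j=6 picked index 6: u0 ∈ [1/14, 1/7)
intersection: [3/28, 1/7)

3/28 1/7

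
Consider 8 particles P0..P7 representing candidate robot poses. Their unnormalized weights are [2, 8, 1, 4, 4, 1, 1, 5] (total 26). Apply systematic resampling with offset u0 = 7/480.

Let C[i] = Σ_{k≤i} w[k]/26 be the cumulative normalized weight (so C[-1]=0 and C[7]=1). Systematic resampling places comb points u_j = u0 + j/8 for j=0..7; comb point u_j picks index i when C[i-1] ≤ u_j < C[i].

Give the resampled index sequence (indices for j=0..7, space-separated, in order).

0 1 1 2 3 4 5 7

C = [1/13, 5/13, 11/26, 15/26, 19/26, 10/13, 21/26, 1]
j=0: u_0=7/480 ∈ [0, 1/13) → index 0
j=1: u_1=67/480 ∈ [1/13, 5/13) → index 1
j=2: u_2=127/480 ∈ [1/13, 5/13) → index 1
j=3: u_3=187/480 ∈ [5/13, 11/26) → index 2
j=4: u_4=247/480 ∈ [11/26, 15/26) → index 3
j=5: u_5=307/480 ∈ [15/26, 19/26) → index 4
j=6: u_6=367/480 ∈ [19/26, 10/13) → index 5
j=7: u_7=427/480 ∈ [21/26, 1) → index 7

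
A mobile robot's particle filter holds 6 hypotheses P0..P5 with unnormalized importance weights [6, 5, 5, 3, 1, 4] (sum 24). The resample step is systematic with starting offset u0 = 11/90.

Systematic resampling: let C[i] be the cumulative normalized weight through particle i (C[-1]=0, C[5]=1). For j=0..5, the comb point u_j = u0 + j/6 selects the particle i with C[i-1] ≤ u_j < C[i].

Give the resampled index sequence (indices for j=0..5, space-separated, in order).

C = [1/4, 11/24, 2/3, 19/24, 5/6, 1]
j=0: u_0=11/90 ∈ [0, 1/4) → index 0
j=1: u_1=13/45 ∈ [1/4, 11/24) → index 1
j=2: u_2=41/90 ∈ [1/4, 11/24) → index 1
j=3: u_3=28/45 ∈ [11/24, 2/3) → index 2
j=4: u_4=71/90 ∈ [2/3, 19/24) → index 3
j=5: u_5=43/45 ∈ [5/6, 1) → index 5

0 1 1 2 3 5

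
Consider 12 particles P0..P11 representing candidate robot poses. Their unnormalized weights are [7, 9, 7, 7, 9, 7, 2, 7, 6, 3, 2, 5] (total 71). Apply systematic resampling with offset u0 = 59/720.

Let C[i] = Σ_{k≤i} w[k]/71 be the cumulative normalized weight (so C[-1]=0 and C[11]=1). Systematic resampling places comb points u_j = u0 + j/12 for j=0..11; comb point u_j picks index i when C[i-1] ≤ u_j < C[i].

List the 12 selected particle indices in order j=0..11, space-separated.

0 1 2 3 3 4 5 6 7 8 10 11

C = [7/71, 16/71, 23/71, 30/71, 39/71, 46/71, 48/71, 55/71, 61/71, 64/71, 66/71, 1]
j=0: u_0=59/720 ∈ [0, 7/71) → index 0
j=1: u_1=119/720 ∈ [7/71, 16/71) → index 1
j=2: u_2=179/720 ∈ [16/71, 23/71) → index 2
j=3: u_3=239/720 ∈ [23/71, 30/71) → index 3
j=4: u_4=299/720 ∈ [23/71, 30/71) → index 3
j=5: u_5=359/720 ∈ [30/71, 39/71) → index 4
j=6: u_6=419/720 ∈ [39/71, 46/71) → index 5
j=7: u_7=479/720 ∈ [46/71, 48/71) → index 6
j=8: u_8=539/720 ∈ [48/71, 55/71) → index 7
j=9: u_9=599/720 ∈ [55/71, 61/71) → index 8
j=10: u_10=659/720 ∈ [64/71, 66/71) → index 10
j=11: u_11=719/720 ∈ [66/71, 1) → index 11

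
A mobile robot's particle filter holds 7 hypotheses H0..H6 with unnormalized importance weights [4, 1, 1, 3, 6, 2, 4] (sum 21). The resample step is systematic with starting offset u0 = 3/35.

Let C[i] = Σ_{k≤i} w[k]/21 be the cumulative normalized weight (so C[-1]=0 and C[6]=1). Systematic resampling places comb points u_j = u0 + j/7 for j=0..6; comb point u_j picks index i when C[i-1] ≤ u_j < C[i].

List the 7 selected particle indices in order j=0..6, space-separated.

0 1 3 4 4 5 6

C = [4/21, 5/21, 2/7, 3/7, 5/7, 17/21, 1]
j=0: u_0=3/35 ∈ [0, 4/21) → index 0
j=1: u_1=8/35 ∈ [4/21, 5/21) → index 1
j=2: u_2=13/35 ∈ [2/7, 3/7) → index 3
j=3: u_3=18/35 ∈ [3/7, 5/7) → index 4
j=4: u_4=23/35 ∈ [3/7, 5/7) → index 4
j=5: u_5=4/5 ∈ [5/7, 17/21) → index 5
j=6: u_6=33/35 ∈ [17/21, 1) → index 6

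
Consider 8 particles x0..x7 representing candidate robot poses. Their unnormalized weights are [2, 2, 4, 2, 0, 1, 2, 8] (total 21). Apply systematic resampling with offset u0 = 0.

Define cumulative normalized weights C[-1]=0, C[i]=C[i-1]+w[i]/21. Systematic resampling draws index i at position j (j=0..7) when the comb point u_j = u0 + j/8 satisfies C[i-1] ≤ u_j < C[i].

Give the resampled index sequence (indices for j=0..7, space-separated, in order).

0 1 2 2 5 7 7 7

C = [2/21, 4/21, 8/21, 10/21, 10/21, 11/21, 13/21, 1]
j=0: u_0=0 ∈ [0, 2/21) → index 0
j=1: u_1=1/8 ∈ [2/21, 4/21) → index 1
j=2: u_2=1/4 ∈ [4/21, 8/21) → index 2
j=3: u_3=3/8 ∈ [4/21, 8/21) → index 2
j=4: u_4=1/2 ∈ [10/21, 11/21) → index 5
j=5: u_5=5/8 ∈ [13/21, 1) → index 7
j=6: u_6=3/4 ∈ [13/21, 1) → index 7
j=7: u_7=7/8 ∈ [13/21, 1) → index 7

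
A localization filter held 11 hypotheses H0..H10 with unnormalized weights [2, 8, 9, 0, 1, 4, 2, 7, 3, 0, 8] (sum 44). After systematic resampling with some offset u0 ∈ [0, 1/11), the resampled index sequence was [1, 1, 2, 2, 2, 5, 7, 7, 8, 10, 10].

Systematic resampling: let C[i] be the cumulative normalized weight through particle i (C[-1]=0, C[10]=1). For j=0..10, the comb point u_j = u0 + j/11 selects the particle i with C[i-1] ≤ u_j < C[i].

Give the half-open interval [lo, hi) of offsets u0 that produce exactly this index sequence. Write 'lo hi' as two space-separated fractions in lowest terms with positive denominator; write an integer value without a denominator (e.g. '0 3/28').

C = [1/22, 5/22, 19/44, 19/44, 5/11, 6/11, 13/22, 3/4, 9/11, 9/11, 1]
j=0 picked index 1: u0 ∈ [1/22, 5/22)
j=1 picked index 1: u0 ∈ [-1/22, 3/22)
j=2 picked index 2: u0 ∈ [1/22, 1/4)
j=3 picked index 2: u0 ∈ [-1/22, 7/44)
j=4 picked index 2: u0 ∈ [-3/22, 3/44)
j=5 picked index 5: u0 ∈ [0, 1/11)
j=6 picked index 7: u0 ∈ [1/22, 9/44)
j=7 picked index 7: u0 ∈ [-1/22, 5/44)
j=8 picked index 8: u0 ∈ [1/44, 1/11)
j=9 picked index 10: u0 ∈ [0, 2/11)
j=10 picked index 10: u0 ∈ [-1/11, 1/11)
intersection: [1/22, 3/44)

1/22 3/44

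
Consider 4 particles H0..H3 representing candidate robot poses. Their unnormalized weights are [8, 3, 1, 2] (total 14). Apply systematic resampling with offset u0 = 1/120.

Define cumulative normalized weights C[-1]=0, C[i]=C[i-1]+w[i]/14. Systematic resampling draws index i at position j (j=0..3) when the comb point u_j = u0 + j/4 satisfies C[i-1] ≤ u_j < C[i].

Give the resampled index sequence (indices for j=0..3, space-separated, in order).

C = [4/7, 11/14, 6/7, 1]
j=0: u_0=1/120 ∈ [0, 4/7) → index 0
j=1: u_1=31/120 ∈ [0, 4/7) → index 0
j=2: u_2=61/120 ∈ [0, 4/7) → index 0
j=3: u_3=91/120 ∈ [4/7, 11/14) → index 1

0 0 0 1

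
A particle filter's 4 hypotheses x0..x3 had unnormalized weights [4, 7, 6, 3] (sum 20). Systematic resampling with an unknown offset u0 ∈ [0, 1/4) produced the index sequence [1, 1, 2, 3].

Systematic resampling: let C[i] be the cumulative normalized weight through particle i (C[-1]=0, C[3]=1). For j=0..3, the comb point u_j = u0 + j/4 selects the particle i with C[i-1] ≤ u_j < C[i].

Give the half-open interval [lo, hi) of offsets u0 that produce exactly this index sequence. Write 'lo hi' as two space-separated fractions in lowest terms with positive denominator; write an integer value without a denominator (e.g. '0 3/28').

1/5 1/4

C = [1/5, 11/20, 17/20, 1]
j=0 picked index 1: u0 ∈ [1/5, 11/20)
j=1 picked index 1: u0 ∈ [-1/20, 3/10)
j=2 picked index 2: u0 ∈ [1/20, 7/20)
j=3 picked index 3: u0 ∈ [1/10, 1/4)
intersection: [1/5, 1/4)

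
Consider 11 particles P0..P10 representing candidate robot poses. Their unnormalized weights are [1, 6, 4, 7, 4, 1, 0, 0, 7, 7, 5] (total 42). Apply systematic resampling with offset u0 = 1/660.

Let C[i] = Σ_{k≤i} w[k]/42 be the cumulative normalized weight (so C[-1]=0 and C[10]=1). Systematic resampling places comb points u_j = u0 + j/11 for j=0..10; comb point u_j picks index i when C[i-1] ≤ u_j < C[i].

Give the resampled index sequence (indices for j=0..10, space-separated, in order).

C = [1/42, 1/6, 11/42, 3/7, 11/21, 23/42, 23/42, 23/42, 5/7, 37/42, 1]
j=0: u_0=1/660 ∈ [0, 1/42) → index 0
j=1: u_1=61/660 ∈ [1/42, 1/6) → index 1
j=2: u_2=11/60 ∈ [1/6, 11/42) → index 2
j=3: u_3=181/660 ∈ [11/42, 3/7) → index 3
j=4: u_4=241/660 ∈ [11/42, 3/7) → index 3
j=5: u_5=301/660 ∈ [3/7, 11/21) → index 4
j=6: u_6=361/660 ∈ [11/21, 23/42) → index 5
j=7: u_7=421/660 ∈ [23/42, 5/7) → index 8
j=8: u_8=481/660 ∈ [5/7, 37/42) → index 9
j=9: u_9=541/660 ∈ [5/7, 37/42) → index 9
j=10: u_10=601/660 ∈ [37/42, 1) → index 10

0 1 2 3 3 4 5 8 9 9 10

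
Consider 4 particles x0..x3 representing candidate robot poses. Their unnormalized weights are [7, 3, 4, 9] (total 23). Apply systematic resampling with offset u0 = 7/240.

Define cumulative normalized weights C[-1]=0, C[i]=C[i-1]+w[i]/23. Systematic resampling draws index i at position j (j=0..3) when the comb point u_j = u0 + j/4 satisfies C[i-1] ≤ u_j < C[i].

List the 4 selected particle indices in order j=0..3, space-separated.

C = [7/23, 10/23, 14/23, 1]
j=0: u_0=7/240 ∈ [0, 7/23) → index 0
j=1: u_1=67/240 ∈ [0, 7/23) → index 0
j=2: u_2=127/240 ∈ [10/23, 14/23) → index 2
j=3: u_3=187/240 ∈ [14/23, 1) → index 3

0 0 2 3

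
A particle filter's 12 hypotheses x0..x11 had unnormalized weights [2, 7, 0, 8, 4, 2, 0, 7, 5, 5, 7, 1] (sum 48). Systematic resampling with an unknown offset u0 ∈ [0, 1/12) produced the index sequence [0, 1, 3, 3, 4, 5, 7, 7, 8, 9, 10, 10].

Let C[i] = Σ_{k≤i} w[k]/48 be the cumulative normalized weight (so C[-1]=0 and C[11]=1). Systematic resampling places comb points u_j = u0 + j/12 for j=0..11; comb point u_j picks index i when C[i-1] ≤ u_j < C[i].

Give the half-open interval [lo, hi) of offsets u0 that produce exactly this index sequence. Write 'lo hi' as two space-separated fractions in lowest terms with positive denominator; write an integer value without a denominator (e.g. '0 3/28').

C = [1/24, 3/16, 3/16, 17/48, 7/16, 23/48, 23/48, 5/8, 35/48, 5/6, 47/48, 1]
j=0 picked index 0: u0 ∈ [0, 1/24)
j=1 picked index 1: u0 ∈ [-1/24, 5/48)
j=2 picked index 3: u0 ∈ [1/48, 3/16)
j=3 picked index 3: u0 ∈ [-1/16, 5/48)
j=4 picked index 4: u0 ∈ [1/48, 5/48)
j=5 picked index 5: u0 ∈ [1/48, 1/16)
j=6 picked index 7: u0 ∈ [-1/48, 1/8)
j=7 picked index 7: u0 ∈ [-5/48, 1/24)
j=8 picked index 8: u0 ∈ [-1/24, 1/16)
j=9 picked index 9: u0 ∈ [-1/48, 1/12)
j=10 picked index 10: u0 ∈ [0, 7/48)
j=11 picked index 10: u0 ∈ [-1/12, 1/16)
intersection: [1/48, 1/24)

1/48 1/24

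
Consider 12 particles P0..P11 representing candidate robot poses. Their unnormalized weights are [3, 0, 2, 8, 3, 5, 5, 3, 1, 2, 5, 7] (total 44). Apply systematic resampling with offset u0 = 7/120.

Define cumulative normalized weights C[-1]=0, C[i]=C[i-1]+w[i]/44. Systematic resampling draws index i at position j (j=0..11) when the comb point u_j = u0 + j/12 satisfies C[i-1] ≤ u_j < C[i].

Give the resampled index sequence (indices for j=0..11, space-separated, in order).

0 3 3 4 5 5 6 7 9 10 11 11

C = [3/44, 3/44, 5/44, 13/44, 4/11, 21/44, 13/22, 29/44, 15/22, 8/11, 37/44, 1]
j=0: u_0=7/120 ∈ [0, 3/44) → index 0
j=1: u_1=17/120 ∈ [5/44, 13/44) → index 3
j=2: u_2=9/40 ∈ [5/44, 13/44) → index 3
j=3: u_3=37/120 ∈ [13/44, 4/11) → index 4
j=4: u_4=47/120 ∈ [4/11, 21/44) → index 5
j=5: u_5=19/40 ∈ [4/11, 21/44) → index 5
j=6: u_6=67/120 ∈ [21/44, 13/22) → index 6
j=7: u_7=77/120 ∈ [13/22, 29/44) → index 7
j=8: u_8=29/40 ∈ [15/22, 8/11) → index 9
j=9: u_9=97/120 ∈ [8/11, 37/44) → index 10
j=10: u_10=107/120 ∈ [37/44, 1) → index 11
j=11: u_11=39/40 ∈ [37/44, 1) → index 11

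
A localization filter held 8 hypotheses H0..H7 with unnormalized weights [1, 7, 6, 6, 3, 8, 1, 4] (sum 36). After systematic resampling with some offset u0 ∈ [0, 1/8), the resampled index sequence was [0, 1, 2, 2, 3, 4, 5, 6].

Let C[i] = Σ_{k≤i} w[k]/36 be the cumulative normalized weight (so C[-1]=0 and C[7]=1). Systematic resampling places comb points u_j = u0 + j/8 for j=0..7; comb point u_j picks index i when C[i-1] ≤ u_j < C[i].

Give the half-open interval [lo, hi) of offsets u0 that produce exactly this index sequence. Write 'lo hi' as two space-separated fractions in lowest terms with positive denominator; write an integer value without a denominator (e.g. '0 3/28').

0 1/72

C = [1/36, 2/9, 7/18, 5/9, 23/36, 31/36, 8/9, 1]
j=0 picked index 0: u0 ∈ [0, 1/36)
j=1 picked index 1: u0 ∈ [-7/72, 7/72)
j=2 picked index 2: u0 ∈ [-1/36, 5/36)
j=3 picked index 2: u0 ∈ [-11/72, 1/72)
j=4 picked index 3: u0 ∈ [-1/9, 1/18)
j=5 picked index 4: u0 ∈ [-5/72, 1/72)
j=6 picked index 5: u0 ∈ [-1/9, 1/9)
j=7 picked index 6: u0 ∈ [-1/72, 1/72)
intersection: [0, 1/72)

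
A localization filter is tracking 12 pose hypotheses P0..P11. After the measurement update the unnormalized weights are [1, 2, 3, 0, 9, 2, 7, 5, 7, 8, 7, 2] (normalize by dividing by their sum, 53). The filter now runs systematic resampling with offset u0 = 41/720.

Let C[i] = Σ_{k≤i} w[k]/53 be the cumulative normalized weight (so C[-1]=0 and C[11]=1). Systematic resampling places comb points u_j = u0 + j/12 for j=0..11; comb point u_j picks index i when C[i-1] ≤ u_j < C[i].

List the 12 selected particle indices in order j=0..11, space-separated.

2 4 4 5 6 7 8 8 9 9 10 11

C = [1/53, 3/53, 6/53, 6/53, 15/53, 17/53, 24/53, 29/53, 36/53, 44/53, 51/53, 1]
j=0: u_0=41/720 ∈ [3/53, 6/53) → index 2
j=1: u_1=101/720 ∈ [6/53, 15/53) → index 4
j=2: u_2=161/720 ∈ [6/53, 15/53) → index 4
j=3: u_3=221/720 ∈ [15/53, 17/53) → index 5
j=4: u_4=281/720 ∈ [17/53, 24/53) → index 6
j=5: u_5=341/720 ∈ [24/53, 29/53) → index 7
j=6: u_6=401/720 ∈ [29/53, 36/53) → index 8
j=7: u_7=461/720 ∈ [29/53, 36/53) → index 8
j=8: u_8=521/720 ∈ [36/53, 44/53) → index 9
j=9: u_9=581/720 ∈ [36/53, 44/53) → index 9
j=10: u_10=641/720 ∈ [44/53, 51/53) → index 10
j=11: u_11=701/720 ∈ [51/53, 1) → index 11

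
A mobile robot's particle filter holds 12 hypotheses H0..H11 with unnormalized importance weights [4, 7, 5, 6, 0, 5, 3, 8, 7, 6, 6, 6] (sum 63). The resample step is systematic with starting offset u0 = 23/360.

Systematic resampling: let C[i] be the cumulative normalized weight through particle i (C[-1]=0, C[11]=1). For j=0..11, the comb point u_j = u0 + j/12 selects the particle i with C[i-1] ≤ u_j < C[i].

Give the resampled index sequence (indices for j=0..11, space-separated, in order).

C = [4/63, 11/63, 16/63, 22/63, 22/63, 3/7, 10/21, 38/63, 5/7, 17/21, 19/21, 1]
j=0: u_0=23/360 ∈ [4/63, 11/63) → index 1
j=1: u_1=53/360 ∈ [4/63, 11/63) → index 1
j=2: u_2=83/360 ∈ [11/63, 16/63) → index 2
j=3: u_3=113/360 ∈ [16/63, 22/63) → index 3
j=4: u_4=143/360 ∈ [22/63, 3/7) → index 5
j=5: u_5=173/360 ∈ [10/21, 38/63) → index 7
j=6: u_6=203/360 ∈ [10/21, 38/63) → index 7
j=7: u_7=233/360 ∈ [38/63, 5/7) → index 8
j=8: u_8=263/360 ∈ [5/7, 17/21) → index 9
j=9: u_9=293/360 ∈ [17/21, 19/21) → index 10
j=10: u_10=323/360 ∈ [17/21, 19/21) → index 10
j=11: u_11=353/360 ∈ [19/21, 1) → index 11

1 1 2 3 5 7 7 8 9 10 10 11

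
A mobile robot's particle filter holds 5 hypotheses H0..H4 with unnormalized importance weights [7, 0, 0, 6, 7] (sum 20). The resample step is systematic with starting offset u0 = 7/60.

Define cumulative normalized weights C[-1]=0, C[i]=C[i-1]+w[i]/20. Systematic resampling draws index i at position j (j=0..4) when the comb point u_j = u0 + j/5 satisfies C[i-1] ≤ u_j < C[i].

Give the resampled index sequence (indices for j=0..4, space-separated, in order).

0 0 3 4 4

C = [7/20, 7/20, 7/20, 13/20, 1]
j=0: u_0=7/60 ∈ [0, 7/20) → index 0
j=1: u_1=19/60 ∈ [0, 7/20) → index 0
j=2: u_2=31/60 ∈ [7/20, 13/20) → index 3
j=3: u_3=43/60 ∈ [13/20, 1) → index 4
j=4: u_4=11/12 ∈ [13/20, 1) → index 4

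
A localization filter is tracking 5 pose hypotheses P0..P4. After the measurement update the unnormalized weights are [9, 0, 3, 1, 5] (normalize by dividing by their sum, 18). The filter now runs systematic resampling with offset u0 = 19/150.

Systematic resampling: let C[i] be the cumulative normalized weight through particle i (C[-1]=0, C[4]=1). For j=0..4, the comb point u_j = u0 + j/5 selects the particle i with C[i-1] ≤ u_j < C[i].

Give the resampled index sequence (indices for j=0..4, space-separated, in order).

C = [1/2, 1/2, 2/3, 13/18, 1]
j=0: u_0=19/150 ∈ [0, 1/2) → index 0
j=1: u_1=49/150 ∈ [0, 1/2) → index 0
j=2: u_2=79/150 ∈ [1/2, 2/3) → index 2
j=3: u_3=109/150 ∈ [13/18, 1) → index 4
j=4: u_4=139/150 ∈ [13/18, 1) → index 4

0 0 2 4 4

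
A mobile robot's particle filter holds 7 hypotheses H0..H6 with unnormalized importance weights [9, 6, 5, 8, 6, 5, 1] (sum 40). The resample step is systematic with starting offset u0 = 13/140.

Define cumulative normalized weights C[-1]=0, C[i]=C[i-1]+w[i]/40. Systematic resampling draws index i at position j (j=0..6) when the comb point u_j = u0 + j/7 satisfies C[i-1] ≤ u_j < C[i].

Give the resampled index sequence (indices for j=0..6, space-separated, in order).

0 1 2 3 3 4 5

C = [9/40, 3/8, 1/2, 7/10, 17/20, 39/40, 1]
j=0: u_0=13/140 ∈ [0, 9/40) → index 0
j=1: u_1=33/140 ∈ [9/40, 3/8) → index 1
j=2: u_2=53/140 ∈ [3/8, 1/2) → index 2
j=3: u_3=73/140 ∈ [1/2, 7/10) → index 3
j=4: u_4=93/140 ∈ [1/2, 7/10) → index 3
j=5: u_5=113/140 ∈ [7/10, 17/20) → index 4
j=6: u_6=19/20 ∈ [17/20, 39/40) → index 5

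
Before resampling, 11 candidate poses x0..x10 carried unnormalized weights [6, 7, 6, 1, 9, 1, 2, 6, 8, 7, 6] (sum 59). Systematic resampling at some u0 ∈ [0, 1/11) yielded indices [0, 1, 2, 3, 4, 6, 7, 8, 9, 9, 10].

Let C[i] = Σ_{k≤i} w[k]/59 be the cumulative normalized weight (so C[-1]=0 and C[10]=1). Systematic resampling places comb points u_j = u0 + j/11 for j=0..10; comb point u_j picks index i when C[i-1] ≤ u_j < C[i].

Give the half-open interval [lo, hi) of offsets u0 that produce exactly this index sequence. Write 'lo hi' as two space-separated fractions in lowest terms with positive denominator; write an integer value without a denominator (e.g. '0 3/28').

35/649 43/649

C = [6/59, 13/59, 19/59, 20/59, 29/59, 30/59, 32/59, 38/59, 46/59, 53/59, 1]
j=0 picked index 0: u0 ∈ [0, 6/59)
j=1 picked index 1: u0 ∈ [7/649, 84/649)
j=2 picked index 2: u0 ∈ [25/649, 91/649)
j=3 picked index 3: u0 ∈ [32/649, 43/649)
j=4 picked index 4: u0 ∈ [-16/649, 83/649)
j=5 picked index 6: u0 ∈ [35/649, 57/649)
j=6 picked index 7: u0 ∈ [-2/649, 64/649)
j=7 picked index 8: u0 ∈ [5/649, 93/649)
j=8 picked index 9: u0 ∈ [34/649, 111/649)
j=9 picked index 9: u0 ∈ [-25/649, 52/649)
j=10 picked index 10: u0 ∈ [-7/649, 1/11)
intersection: [35/649, 43/649)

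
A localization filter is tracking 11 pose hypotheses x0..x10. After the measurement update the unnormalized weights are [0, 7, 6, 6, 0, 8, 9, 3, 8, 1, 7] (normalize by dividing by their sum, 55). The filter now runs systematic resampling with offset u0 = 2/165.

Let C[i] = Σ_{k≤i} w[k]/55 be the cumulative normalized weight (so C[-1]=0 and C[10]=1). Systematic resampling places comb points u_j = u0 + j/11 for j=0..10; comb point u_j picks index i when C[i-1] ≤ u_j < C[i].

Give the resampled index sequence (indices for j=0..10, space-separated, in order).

C = [0, 7/55, 13/55, 19/55, 19/55, 27/55, 36/55, 39/55, 47/55, 48/55, 1]
j=0: u_0=2/165 ∈ [0, 7/55) → index 1
j=1: u_1=17/165 ∈ [0, 7/55) → index 1
j=2: u_2=32/165 ∈ [7/55, 13/55) → index 2
j=3: u_3=47/165 ∈ [13/55, 19/55) → index 3
j=4: u_4=62/165 ∈ [19/55, 27/55) → index 5
j=5: u_5=7/15 ∈ [19/55, 27/55) → index 5
j=6: u_6=92/165 ∈ [27/55, 36/55) → index 6
j=7: u_7=107/165 ∈ [27/55, 36/55) → index 6
j=8: u_8=122/165 ∈ [39/55, 47/55) → index 8
j=9: u_9=137/165 ∈ [39/55, 47/55) → index 8
j=10: u_10=152/165 ∈ [48/55, 1) → index 10

1 1 2 3 5 5 6 6 8 8 10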